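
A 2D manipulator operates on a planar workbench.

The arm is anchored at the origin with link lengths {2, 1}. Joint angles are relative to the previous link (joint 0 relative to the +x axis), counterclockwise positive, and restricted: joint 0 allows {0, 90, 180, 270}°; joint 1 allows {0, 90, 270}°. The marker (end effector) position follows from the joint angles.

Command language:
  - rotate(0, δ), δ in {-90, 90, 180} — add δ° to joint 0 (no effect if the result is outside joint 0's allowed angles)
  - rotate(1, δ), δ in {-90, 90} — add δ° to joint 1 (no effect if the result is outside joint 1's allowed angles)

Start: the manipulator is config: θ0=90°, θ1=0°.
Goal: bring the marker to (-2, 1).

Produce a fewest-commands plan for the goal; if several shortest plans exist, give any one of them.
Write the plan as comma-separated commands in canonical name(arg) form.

from: config: θ0=90°, θ1=0°
[1] after rotate(1, -90): config: θ0=90°, θ1=270°
[2] after rotate(0, 90): config: θ0=180°, θ1=270°
no 1-step plan works, so 2 is optimal.

rotate(1, -90), rotate(0, 90)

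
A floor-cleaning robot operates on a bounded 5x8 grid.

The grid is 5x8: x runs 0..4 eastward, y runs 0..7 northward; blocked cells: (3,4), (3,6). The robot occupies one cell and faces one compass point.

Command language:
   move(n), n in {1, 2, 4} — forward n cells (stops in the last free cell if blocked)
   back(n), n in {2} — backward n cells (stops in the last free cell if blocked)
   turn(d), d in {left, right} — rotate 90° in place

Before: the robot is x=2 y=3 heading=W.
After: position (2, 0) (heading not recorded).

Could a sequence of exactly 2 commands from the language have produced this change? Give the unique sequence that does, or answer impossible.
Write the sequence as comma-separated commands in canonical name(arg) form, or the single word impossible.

key: move(4) runs into the grid edge before its full distance
t0: x=2 y=3 heading=W
t=1 turn(left) ⇒ x=2 y=3 heading=S
t=2 move(4) ⇒ x=2 y=0 heading=S
all 36 alternatives checked — unique.

turn(left), move(4)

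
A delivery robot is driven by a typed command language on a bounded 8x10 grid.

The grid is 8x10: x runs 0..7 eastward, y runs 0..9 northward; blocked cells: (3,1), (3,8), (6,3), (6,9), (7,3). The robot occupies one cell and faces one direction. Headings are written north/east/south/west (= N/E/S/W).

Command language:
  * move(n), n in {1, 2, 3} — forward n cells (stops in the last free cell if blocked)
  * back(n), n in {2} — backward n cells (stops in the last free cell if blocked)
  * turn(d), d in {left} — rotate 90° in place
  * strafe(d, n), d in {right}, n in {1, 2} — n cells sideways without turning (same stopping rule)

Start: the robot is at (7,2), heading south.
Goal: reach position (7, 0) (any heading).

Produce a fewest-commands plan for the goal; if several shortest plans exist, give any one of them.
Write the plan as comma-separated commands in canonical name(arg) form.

move(3)

from: at (7,2), heading south
step 1 (move(3)): at (7,0), heading south
no 0-step plan works, so 1 is optimal.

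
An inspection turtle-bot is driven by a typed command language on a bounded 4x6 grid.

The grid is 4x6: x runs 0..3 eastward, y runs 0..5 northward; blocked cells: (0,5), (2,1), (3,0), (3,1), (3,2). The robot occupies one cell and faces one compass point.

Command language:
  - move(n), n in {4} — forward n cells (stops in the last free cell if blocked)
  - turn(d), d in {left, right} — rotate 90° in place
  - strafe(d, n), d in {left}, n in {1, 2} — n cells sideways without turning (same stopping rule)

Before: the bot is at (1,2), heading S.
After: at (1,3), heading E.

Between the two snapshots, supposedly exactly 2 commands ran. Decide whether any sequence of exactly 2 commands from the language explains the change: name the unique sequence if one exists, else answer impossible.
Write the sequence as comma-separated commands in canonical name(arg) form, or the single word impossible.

turn(left), strafe(left, 1)

key: running strafe(left, 1) before turn(left) would end elsewhere — order is forced
t0: at (1,2), heading S
1. turn(left) → at (1,2), heading E
2. strafe(left, 1) → at (1,3), heading E
no rival 2-sequence matches.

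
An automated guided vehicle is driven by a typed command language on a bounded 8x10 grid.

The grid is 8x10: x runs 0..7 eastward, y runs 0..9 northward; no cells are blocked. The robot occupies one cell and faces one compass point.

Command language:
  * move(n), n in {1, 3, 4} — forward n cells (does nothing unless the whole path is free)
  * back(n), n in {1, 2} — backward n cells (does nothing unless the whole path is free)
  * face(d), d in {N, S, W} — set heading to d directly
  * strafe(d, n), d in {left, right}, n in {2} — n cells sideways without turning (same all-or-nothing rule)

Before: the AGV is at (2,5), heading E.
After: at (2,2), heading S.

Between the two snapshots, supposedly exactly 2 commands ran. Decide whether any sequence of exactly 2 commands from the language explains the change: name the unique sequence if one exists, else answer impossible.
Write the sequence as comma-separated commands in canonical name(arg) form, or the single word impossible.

face(S), move(3)

key: order matters: swapping face(S) and move(3) lands elsewhere
t0: at (2,5), heading E
t=1 face(S) ⇒ at (2,5), heading S
t=2 move(3) ⇒ at (2,2), heading S
uniquely the one of 100 2-step routes that fits.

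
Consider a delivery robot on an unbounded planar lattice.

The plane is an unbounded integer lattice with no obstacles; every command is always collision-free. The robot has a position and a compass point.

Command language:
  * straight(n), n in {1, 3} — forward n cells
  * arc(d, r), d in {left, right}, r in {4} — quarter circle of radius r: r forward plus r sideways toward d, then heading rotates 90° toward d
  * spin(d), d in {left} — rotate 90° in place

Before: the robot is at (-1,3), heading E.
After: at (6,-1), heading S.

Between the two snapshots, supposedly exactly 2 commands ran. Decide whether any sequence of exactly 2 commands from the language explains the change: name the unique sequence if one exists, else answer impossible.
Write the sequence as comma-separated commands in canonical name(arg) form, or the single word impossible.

straight(3), arc(right, 4)

key: position moved to (6,-1) AND the heading swung to S — translation plus rotation needed
t0: at (-1,3), heading E
step 1 (straight(3)): at (2,3), heading E
step 2 (arc(right, 4)): at (6,-1), heading S
no other 2-command option fits: unique.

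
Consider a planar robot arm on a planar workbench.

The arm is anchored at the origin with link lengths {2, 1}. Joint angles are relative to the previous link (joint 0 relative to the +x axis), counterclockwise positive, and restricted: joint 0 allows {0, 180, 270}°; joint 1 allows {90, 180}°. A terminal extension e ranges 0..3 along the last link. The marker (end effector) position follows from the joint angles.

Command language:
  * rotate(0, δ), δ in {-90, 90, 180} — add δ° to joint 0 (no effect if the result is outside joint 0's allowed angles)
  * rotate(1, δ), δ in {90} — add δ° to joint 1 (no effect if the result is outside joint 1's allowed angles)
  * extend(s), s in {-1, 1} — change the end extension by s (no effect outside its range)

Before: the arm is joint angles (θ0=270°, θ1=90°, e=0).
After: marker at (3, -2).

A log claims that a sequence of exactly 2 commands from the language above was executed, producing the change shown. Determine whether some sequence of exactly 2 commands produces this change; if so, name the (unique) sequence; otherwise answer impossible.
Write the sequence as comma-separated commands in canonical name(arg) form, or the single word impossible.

initial: joint angles (θ0=270°, θ1=90°, e=0)
t=1 extend(1) ⇒ joint angles (θ0=270°, θ1=90°, e=1)
t=2 extend(1) ⇒ joint angles (θ0=270°, θ1=90°, e=2)
all 36 alternatives checked — unique.

extend(1), extend(1)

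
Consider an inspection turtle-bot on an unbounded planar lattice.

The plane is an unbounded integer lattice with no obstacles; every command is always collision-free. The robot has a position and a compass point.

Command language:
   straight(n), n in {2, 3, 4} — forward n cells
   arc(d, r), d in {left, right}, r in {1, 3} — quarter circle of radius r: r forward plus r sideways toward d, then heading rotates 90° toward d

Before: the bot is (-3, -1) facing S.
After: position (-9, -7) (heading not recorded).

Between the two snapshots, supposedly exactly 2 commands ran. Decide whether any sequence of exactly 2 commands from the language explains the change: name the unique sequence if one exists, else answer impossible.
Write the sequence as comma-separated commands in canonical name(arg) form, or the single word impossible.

key: order matters: swapping arc(right, 3) and arc(left, 3) lands elsewhere
from: (-3, -1) facing S
1. arc(right, 3) → (-6, -4) facing W
2. arc(left, 3) → (-9, -7) facing S
no other 2-command option fits: unique.

arc(right, 3), arc(left, 3)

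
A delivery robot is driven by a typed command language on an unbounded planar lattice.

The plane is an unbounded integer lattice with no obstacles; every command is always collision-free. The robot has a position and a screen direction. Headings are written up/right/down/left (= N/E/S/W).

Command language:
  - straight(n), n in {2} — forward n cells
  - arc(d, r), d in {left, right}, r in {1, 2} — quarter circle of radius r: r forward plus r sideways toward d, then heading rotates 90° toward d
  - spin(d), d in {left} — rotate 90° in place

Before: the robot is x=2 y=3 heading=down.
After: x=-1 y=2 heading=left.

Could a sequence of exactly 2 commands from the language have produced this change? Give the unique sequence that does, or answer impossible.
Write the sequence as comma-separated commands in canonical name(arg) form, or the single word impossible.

key: running straight(2) before arc(right, 1) would end elsewhere — order is forced
initial: x=2 y=3 heading=down
step 1 (arc(right, 1)): x=1 y=2 heading=left
step 2 (straight(2)): x=-1 y=2 heading=left
uniquely the one of 36 2-step routes that fits.

arc(right, 1), straight(2)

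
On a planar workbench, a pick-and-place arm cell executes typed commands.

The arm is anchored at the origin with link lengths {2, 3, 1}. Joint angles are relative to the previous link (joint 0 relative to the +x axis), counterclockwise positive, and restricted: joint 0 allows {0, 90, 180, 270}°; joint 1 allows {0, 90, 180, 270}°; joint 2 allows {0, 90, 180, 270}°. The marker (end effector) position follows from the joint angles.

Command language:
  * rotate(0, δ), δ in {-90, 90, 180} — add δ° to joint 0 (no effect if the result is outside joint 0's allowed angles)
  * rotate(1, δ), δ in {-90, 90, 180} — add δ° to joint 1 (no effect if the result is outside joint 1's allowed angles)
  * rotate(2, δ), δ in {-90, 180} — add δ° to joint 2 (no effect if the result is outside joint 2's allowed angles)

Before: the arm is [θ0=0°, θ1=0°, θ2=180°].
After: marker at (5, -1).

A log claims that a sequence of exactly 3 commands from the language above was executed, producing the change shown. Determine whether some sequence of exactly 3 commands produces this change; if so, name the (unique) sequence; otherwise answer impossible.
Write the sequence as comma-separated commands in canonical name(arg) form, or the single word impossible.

rotate(2, -90), rotate(2, -90), rotate(2, -90)

initial: [θ0=0°, θ1=0°, θ2=180°]
t=1 rotate(2, -90) ⇒ [θ0=0°, θ1=0°, θ2=90°]
t=2 rotate(2, -90) ⇒ [θ0=0°, θ1=0°, θ2=0°]
t=3 rotate(2, -90) ⇒ [θ0=0°, θ1=0°, θ2=270°]
no rival 3-sequence matches.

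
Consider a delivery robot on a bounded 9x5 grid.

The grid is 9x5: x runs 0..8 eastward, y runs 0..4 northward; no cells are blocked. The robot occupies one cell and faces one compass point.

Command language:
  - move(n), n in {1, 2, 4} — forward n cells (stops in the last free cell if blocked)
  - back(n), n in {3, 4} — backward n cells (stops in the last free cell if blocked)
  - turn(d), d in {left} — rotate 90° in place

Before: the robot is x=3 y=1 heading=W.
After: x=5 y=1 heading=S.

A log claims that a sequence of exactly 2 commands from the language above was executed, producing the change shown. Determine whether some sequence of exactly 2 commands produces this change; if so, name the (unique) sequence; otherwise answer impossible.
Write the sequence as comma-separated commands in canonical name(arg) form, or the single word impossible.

all 36 sequences checked — none match.

impossible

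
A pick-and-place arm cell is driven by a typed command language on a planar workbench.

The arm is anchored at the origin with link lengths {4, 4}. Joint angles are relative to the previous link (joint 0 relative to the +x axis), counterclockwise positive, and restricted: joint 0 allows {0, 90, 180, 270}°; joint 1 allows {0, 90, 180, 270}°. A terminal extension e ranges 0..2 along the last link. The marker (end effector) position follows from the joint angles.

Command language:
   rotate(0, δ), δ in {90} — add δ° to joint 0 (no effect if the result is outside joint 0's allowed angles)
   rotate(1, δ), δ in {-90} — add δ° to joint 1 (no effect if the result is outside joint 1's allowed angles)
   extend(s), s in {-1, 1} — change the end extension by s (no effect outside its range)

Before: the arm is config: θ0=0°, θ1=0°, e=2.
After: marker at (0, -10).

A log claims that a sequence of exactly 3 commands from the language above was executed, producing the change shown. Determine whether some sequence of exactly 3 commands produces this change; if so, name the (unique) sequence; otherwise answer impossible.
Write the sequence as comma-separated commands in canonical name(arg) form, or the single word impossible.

from: config: θ0=0°, θ1=0°, e=2
t=1 rotate(0, 90) ⇒ config: θ0=90°, θ1=0°, e=2
t=2 rotate(0, 90) ⇒ config: θ0=180°, θ1=0°, e=2
t=3 rotate(0, 90) ⇒ config: θ0=270°, θ1=0°, e=2
no rival 3-sequence matches.

rotate(0, 90), rotate(0, 90), rotate(0, 90)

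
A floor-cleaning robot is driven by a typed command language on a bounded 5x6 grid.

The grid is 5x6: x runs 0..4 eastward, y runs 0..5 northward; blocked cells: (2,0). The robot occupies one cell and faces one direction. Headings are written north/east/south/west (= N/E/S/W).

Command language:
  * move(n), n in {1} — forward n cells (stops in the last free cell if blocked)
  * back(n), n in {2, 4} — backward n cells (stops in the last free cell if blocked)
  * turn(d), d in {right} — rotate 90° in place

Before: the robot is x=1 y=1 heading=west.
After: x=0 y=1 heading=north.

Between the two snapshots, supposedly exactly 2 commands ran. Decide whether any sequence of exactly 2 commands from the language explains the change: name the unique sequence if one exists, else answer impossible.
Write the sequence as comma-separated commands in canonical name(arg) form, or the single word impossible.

key: position moved to (0,1) AND the heading swung to N — translation plus rotation needed
t0: x=1 y=1 heading=west
1. move(1) → x=0 y=1 heading=west
2. turn(right) → x=0 y=1 heading=north
uniquely the one of 16 2-step routes that fits.

move(1), turn(right)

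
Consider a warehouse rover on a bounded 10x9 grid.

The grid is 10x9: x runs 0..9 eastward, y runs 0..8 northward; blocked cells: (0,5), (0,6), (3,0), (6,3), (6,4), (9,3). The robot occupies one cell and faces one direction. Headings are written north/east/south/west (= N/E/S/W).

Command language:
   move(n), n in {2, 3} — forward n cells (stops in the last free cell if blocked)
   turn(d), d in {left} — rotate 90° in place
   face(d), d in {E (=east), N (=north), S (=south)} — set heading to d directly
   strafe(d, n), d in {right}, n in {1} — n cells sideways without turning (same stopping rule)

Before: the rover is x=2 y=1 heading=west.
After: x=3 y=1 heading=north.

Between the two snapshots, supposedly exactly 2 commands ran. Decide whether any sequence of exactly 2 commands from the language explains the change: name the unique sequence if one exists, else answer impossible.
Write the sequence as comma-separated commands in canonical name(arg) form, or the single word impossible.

key: position moved to (3,1) AND the heading swung to N — translation plus rotation needed
begin: x=2 y=1 heading=west
1. face(N) → x=2 y=1 heading=north
2. strafe(right, 1) → x=3 y=1 heading=north
no rival 2-sequence matches.

face(N), strafe(right, 1)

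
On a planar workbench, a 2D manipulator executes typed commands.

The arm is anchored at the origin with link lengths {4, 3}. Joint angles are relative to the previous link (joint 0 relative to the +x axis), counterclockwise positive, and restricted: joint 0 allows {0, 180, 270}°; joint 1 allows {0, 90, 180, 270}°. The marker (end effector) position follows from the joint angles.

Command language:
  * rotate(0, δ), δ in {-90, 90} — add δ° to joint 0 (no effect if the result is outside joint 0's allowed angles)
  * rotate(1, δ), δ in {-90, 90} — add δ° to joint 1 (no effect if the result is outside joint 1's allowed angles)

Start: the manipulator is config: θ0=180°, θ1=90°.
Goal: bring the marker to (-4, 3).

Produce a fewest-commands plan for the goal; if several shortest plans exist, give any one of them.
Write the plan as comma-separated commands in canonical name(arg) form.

initial: config: θ0=180°, θ1=90°
1. rotate(1, -90) → config: θ0=180°, θ1=0°
2. rotate(1, -90) → config: θ0=180°, θ1=270°
no 1-step plan works, so 2 is optimal.

rotate(1, -90), rotate(1, -90)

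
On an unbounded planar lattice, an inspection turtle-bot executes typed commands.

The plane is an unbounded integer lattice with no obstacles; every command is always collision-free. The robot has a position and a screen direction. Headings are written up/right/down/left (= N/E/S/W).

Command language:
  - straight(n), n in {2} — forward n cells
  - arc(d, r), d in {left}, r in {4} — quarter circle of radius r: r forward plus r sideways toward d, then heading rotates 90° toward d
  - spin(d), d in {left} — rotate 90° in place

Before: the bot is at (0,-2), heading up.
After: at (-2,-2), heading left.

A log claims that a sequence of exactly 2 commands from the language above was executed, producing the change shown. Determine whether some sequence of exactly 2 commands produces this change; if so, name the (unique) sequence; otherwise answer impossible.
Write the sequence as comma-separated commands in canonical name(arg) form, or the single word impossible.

spin(left), straight(2)

key: position moved to (-2,-2) AND the heading swung to W — translation plus rotation needed
start: at (0,-2), heading up
step 1 (spin(left)): at (0,-2), heading left
step 2 (straight(2)): at (-2,-2), heading left
no rival 2-sequence matches.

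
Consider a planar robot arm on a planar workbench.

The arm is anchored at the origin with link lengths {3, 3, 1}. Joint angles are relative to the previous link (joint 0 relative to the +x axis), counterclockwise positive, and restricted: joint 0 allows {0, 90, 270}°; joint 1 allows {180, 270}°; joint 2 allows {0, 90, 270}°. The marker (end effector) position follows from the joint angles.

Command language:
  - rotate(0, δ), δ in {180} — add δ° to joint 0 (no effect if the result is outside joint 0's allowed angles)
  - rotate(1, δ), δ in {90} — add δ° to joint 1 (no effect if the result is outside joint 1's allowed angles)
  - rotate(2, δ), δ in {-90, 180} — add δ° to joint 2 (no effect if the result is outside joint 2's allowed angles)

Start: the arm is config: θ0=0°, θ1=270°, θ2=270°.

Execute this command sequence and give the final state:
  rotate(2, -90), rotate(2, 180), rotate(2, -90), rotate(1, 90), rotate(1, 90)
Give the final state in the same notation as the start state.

config: θ0=0°, θ1=270°, θ2=0°

begin: config: θ0=0°, θ1=270°, θ2=270°
1. rotate(2, -90) → config: θ0=0°, θ1=270°, θ2=270°
2. rotate(2, 180) → config: θ0=0°, θ1=270°, θ2=90°
3. rotate(2, -90) → config: θ0=0°, θ1=270°, θ2=0°
4. rotate(1, 90) → config: θ0=0°, θ1=270°, θ2=0°
5. rotate(1, 90) → config: θ0=0°, θ1=270°, θ2=0°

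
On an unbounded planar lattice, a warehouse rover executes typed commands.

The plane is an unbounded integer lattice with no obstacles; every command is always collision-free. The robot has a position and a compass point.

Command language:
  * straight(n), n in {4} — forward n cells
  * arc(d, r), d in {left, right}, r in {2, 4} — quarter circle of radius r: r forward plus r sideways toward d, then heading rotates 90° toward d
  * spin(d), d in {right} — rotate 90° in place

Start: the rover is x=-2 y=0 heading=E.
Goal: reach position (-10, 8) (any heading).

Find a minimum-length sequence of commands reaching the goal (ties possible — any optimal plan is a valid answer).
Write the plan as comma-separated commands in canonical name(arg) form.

arc(left, 4), arc(left, 4), straight(4), straight(4)

t0: x=-2 y=0 heading=E
[1] after arc(left, 4): x=2 y=4 heading=N
[2] after arc(left, 4): x=-2 y=8 heading=W
[3] after straight(4): x=-6 y=8 heading=W
[4] after straight(4): x=-10 y=8 heading=W
nothing shorter than 4 reaches the goal.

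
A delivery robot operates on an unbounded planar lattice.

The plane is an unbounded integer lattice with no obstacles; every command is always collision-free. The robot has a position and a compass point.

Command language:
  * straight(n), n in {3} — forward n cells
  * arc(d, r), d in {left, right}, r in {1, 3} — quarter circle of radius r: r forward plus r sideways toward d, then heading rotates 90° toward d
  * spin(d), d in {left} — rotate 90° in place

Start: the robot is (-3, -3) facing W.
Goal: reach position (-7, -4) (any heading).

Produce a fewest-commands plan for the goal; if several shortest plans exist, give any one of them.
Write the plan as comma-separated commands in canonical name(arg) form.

begin: (-3, -3) facing W
[1] after straight(3): (-6, -3) facing W
[2] after arc(left, 1): (-7, -4) facing S
shorter routes all fall short; 2 is best.

straight(3), arc(left, 1)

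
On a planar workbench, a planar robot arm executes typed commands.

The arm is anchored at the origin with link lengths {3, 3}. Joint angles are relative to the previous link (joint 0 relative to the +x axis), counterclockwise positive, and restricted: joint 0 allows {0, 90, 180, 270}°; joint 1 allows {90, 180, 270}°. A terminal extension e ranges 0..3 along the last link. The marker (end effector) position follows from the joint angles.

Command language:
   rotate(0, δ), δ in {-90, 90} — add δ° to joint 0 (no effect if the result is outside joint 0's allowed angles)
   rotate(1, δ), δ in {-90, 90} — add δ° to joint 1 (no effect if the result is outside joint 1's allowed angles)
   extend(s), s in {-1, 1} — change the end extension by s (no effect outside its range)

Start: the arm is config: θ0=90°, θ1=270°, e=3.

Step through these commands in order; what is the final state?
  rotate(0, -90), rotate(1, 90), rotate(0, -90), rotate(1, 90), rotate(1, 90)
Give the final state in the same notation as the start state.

initial: config: θ0=90°, θ1=270°, e=3
1. rotate(0, -90) → config: θ0=0°, θ1=270°, e=3
2. rotate(1, 90) → config: θ0=0°, θ1=270°, e=3
3. rotate(0, -90) → config: θ0=270°, θ1=270°, e=3
4. rotate(1, 90) → config: θ0=270°, θ1=270°, e=3
5. rotate(1, 90) → config: θ0=270°, θ1=270°, e=3

config: θ0=270°, θ1=270°, e=3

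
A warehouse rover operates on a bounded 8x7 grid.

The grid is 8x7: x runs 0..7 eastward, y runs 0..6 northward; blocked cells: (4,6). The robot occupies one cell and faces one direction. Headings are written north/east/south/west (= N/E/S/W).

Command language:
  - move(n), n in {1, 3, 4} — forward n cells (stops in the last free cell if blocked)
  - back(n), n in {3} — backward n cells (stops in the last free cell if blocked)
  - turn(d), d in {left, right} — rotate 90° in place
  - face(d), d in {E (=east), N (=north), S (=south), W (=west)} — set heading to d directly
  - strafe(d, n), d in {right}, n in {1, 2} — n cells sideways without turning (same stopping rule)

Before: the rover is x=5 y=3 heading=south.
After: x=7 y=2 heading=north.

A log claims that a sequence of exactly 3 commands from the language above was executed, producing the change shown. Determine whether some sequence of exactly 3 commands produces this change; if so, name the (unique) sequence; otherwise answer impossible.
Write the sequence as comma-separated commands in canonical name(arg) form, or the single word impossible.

key: cell and facing (now N) both changed — the 3 commands mix motion and turning
initial: x=5 y=3 heading=south
t=1 move(1) ⇒ x=5 y=2 heading=south
t=2 face(N) ⇒ x=5 y=2 heading=north
t=3 strafe(right, 2) ⇒ x=7 y=2 heading=north
no rival 3-sequence matches.

move(1), face(N), strafe(right, 2)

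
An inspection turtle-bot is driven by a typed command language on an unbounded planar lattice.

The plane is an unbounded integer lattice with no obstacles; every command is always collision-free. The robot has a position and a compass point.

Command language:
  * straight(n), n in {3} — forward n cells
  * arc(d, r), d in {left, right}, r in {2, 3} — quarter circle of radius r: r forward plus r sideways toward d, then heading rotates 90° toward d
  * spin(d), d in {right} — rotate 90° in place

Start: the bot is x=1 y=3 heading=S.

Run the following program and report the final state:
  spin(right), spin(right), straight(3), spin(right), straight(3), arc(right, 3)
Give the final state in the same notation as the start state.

x=7 y=3 heading=S

initial: x=1 y=3 heading=S
[1] after spin(right): x=1 y=3 heading=W
[2] after spin(right): x=1 y=3 heading=N
[3] after straight(3): x=1 y=6 heading=N
[4] after spin(right): x=1 y=6 heading=E
[5] after straight(3): x=4 y=6 heading=E
[6] after arc(right, 3): x=7 y=3 heading=S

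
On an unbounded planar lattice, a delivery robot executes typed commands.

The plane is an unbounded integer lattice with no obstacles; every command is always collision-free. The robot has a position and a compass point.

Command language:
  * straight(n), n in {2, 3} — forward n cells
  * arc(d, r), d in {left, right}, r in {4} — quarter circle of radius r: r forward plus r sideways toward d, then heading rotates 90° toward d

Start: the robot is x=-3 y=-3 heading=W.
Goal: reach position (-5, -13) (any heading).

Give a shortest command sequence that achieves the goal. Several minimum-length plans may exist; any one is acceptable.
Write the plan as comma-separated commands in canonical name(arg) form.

t0: x=-3 y=-3 heading=W
1. straight(2) → x=-5 y=-3 heading=W
2. arc(left, 4) → x=-9 y=-7 heading=S
3. straight(2) → x=-9 y=-9 heading=S
4. arc(left, 4) → x=-5 y=-13 heading=E
no 3-step plan works, so 4 is optimal.

straight(2), arc(left, 4), straight(2), arc(left, 4)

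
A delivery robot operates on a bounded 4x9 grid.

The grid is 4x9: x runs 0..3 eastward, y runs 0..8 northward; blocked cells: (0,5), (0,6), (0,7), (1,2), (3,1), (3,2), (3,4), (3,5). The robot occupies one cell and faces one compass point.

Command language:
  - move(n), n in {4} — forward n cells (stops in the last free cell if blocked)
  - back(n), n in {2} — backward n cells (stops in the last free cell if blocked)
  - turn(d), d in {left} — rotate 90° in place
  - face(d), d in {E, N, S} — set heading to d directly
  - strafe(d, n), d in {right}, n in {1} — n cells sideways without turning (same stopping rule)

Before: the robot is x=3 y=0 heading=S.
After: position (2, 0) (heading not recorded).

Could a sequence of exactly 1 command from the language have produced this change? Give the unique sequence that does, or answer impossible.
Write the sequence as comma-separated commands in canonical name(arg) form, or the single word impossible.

t0: x=3 y=0 heading=S
t=1 strafe(right, 1) ⇒ x=2 y=0 heading=S
no rival 1-sequence matches.

strafe(right, 1)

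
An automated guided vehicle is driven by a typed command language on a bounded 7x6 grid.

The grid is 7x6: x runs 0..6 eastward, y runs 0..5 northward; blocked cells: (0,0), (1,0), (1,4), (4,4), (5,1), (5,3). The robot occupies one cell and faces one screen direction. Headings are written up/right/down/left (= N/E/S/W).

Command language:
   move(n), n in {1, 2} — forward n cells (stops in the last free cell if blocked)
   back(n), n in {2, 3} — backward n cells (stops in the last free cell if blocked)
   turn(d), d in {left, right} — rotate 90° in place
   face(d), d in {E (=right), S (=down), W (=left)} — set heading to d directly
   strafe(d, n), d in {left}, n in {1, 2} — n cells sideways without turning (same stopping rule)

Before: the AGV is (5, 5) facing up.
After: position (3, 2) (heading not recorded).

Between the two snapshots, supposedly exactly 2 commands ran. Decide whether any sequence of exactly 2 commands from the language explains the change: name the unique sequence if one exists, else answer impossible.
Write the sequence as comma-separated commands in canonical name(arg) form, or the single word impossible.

strafe(left, 2), back(3)

key: order matters: swapping strafe(left, 2) and back(3) lands elsewhere
initial: (5, 5) facing up
step 1 (strafe(left, 2)): (3, 5) facing up
step 2 (back(3)): (3, 2) facing up
uniquely the one of 121 2-step routes that fits.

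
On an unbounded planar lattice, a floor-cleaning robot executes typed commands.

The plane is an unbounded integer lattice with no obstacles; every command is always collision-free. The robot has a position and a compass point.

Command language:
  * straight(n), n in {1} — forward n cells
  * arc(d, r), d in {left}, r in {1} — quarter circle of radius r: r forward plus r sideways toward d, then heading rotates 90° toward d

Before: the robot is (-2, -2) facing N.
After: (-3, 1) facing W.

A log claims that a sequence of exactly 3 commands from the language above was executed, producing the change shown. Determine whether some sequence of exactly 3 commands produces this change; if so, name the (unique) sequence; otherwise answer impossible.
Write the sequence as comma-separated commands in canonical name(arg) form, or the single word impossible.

straight(1), straight(1), arc(left, 1)

key: running arc(left, 1) before straight(1) would end elsewhere — order is forced
initial: (-2, -2) facing N
t=1 straight(1) ⇒ (-2, -1) facing N
t=2 straight(1) ⇒ (-2, 0) facing N
t=3 arc(left, 1) ⇒ (-3, 1) facing W
no rival 3-sequence matches.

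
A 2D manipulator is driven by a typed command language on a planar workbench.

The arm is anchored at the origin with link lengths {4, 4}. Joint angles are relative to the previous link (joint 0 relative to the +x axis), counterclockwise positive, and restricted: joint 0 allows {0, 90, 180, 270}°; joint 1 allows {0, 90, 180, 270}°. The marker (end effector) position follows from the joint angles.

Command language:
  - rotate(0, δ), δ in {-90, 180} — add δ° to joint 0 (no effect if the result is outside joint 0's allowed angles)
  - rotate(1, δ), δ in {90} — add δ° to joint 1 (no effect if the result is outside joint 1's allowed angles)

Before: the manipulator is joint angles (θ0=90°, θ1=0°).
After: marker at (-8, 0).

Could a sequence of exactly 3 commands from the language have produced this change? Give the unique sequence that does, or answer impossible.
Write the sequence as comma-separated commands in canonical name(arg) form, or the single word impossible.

rotate(0, -90), rotate(0, -90), rotate(0, -90)

t0: joint angles (θ0=90°, θ1=0°)
step 1 (rotate(0, -90)): joint angles (θ0=0°, θ1=0°)
step 2 (rotate(0, -90)): joint angles (θ0=270°, θ1=0°)
step 3 (rotate(0, -90)): joint angles (θ0=180°, θ1=0°)
no other 3-command option fits: unique.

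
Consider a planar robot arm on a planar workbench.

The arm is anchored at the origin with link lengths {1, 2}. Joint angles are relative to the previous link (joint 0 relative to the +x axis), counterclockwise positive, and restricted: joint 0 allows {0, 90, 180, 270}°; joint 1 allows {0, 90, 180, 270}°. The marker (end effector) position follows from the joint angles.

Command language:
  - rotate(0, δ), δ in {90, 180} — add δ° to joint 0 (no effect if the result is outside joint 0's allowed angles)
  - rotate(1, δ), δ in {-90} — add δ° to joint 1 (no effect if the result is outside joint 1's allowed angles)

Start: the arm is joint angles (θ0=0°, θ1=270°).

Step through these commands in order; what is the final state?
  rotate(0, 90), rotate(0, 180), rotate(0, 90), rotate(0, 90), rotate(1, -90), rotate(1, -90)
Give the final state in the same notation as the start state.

joint angles (θ0=90°, θ1=90°)

start: joint angles (θ0=0°, θ1=270°)
t=1 rotate(0, 90) ⇒ joint angles (θ0=90°, θ1=270°)
t=2 rotate(0, 180) ⇒ joint angles (θ0=270°, θ1=270°)
t=3 rotate(0, 90) ⇒ joint angles (θ0=0°, θ1=270°)
t=4 rotate(0, 90) ⇒ joint angles (θ0=90°, θ1=270°)
t=5 rotate(1, -90) ⇒ joint angles (θ0=90°, θ1=180°)
t=6 rotate(1, -90) ⇒ joint angles (θ0=90°, θ1=90°)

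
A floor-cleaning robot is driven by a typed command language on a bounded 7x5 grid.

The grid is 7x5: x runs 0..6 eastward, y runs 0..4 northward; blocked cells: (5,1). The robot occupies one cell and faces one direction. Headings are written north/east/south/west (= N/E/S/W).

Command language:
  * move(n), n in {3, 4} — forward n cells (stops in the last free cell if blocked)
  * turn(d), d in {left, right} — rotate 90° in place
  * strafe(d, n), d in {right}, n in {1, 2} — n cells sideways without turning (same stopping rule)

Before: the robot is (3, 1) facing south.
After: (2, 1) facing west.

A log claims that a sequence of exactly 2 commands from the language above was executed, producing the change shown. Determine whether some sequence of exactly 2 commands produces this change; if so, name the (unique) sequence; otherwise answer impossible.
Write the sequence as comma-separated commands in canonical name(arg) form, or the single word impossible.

key: cell and facing (now W) both changed — the 2 commands mix motion and turning
t0: (3, 1) facing south
t=1 strafe(right, 1) ⇒ (2, 1) facing south
t=2 turn(right) ⇒ (2, 1) facing west
all 36 alternatives checked — unique.

strafe(right, 1), turn(right)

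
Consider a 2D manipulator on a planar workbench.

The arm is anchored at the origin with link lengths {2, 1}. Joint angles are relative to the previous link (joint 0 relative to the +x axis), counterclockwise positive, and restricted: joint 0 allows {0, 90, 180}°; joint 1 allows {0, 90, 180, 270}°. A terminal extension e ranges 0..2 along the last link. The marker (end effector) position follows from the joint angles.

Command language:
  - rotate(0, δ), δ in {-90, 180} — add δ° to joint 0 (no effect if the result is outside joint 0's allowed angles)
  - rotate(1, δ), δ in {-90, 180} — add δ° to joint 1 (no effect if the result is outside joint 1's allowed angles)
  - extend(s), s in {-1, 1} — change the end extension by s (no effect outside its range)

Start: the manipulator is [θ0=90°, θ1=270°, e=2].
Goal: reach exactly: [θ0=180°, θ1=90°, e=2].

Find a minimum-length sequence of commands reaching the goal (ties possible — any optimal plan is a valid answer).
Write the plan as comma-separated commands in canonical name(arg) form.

start: [θ0=90°, θ1=270°, e=2]
t=1 rotate(0, -90) ⇒ [θ0=0°, θ1=270°, e=2]
t=2 rotate(0, 180) ⇒ [θ0=180°, θ1=270°, e=2]
t=3 rotate(1, 180) ⇒ [θ0=180°, θ1=90°, e=2]
shorter routes all fall short; 3 is best.

rotate(0, -90), rotate(0, 180), rotate(1, 180)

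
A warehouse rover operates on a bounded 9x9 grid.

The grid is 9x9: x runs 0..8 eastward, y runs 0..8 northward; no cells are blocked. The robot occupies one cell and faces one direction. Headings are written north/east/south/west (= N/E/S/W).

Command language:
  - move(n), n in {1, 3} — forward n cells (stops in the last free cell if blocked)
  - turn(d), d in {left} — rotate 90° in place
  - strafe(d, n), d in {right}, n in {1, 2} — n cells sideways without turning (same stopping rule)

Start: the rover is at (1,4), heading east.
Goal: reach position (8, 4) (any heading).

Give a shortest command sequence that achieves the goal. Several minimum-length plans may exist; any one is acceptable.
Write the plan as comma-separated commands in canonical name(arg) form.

move(3), move(3), move(3)

from: at (1,4), heading east
1. move(3) → at (4,4), heading east
2. move(3) → at (7,4), heading east
3. move(3) → at (8,4), heading east
nothing shorter than 3 reaches the goal.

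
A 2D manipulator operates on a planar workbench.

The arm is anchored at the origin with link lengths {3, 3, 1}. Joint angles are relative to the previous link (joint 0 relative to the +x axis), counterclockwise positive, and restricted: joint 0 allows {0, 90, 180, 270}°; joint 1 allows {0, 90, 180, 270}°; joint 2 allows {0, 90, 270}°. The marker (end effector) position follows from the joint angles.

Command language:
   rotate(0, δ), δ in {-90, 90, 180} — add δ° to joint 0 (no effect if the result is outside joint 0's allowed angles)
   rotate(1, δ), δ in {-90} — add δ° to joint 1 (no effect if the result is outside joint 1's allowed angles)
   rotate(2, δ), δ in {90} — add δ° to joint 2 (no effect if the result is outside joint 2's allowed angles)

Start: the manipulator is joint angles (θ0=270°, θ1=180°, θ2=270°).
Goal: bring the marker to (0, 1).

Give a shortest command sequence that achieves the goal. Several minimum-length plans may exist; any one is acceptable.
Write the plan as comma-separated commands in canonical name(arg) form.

initial: joint angles (θ0=270°, θ1=180°, θ2=270°)
[1] after rotate(0, 90): joint angles (θ0=0°, θ1=180°, θ2=270°)
no 0-step plan works, so 1 is optimal.

rotate(0, 90)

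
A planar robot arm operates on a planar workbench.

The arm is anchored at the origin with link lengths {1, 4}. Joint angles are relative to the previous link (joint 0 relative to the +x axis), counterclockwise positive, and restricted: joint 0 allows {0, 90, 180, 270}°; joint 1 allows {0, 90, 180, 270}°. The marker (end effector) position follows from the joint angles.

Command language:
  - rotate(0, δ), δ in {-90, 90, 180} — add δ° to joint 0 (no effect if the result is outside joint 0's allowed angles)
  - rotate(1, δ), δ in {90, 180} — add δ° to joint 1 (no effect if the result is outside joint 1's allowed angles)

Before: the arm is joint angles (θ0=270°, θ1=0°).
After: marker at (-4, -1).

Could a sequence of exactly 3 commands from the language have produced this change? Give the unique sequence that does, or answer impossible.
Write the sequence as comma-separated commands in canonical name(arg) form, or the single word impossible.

rotate(1, 90), rotate(1, 90), rotate(1, 90)

from: joint angles (θ0=270°, θ1=0°)
t=1 rotate(1, 90) ⇒ joint angles (θ0=270°, θ1=90°)
t=2 rotate(1, 90) ⇒ joint angles (θ0=270°, θ1=180°)
t=3 rotate(1, 90) ⇒ joint angles (θ0=270°, θ1=270°)
no other 3-command option fits: unique.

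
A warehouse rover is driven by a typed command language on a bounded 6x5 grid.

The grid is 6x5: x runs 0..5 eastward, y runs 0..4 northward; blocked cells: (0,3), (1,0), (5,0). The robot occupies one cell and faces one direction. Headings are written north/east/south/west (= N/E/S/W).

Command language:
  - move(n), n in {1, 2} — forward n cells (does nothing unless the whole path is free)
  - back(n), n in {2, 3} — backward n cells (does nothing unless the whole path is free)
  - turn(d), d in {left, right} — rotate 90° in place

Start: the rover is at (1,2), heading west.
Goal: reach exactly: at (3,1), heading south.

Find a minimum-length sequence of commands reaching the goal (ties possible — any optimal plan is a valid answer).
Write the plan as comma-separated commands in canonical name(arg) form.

back(2), turn(left), move(1)

initial: at (1,2), heading west
1. back(2) → at (3,2), heading west
2. turn(left) → at (3,2), heading south
3. move(1) → at (3,1), heading south
minimal: 3 command(s), checked below 3.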